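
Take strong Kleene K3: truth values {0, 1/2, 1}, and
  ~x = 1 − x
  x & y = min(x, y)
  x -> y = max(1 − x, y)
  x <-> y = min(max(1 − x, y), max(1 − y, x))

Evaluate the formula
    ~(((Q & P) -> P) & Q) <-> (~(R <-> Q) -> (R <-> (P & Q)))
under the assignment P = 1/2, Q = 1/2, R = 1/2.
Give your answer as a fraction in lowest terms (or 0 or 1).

Q & P = 1/2 & 1/2 = 1/2
(Q & P) -> P = 1/2 -> 1/2 = 1/2
((Q & P) -> P) & Q = 1/2 & 1/2 = 1/2
~(((Q & P) -> P) & Q) = ~1/2 = 1/2
R <-> Q = 1/2 <-> 1/2 = 1/2
~(R <-> Q) = ~1/2 = 1/2
P & Q = 1/2 & 1/2 = 1/2
R <-> (P & Q) = 1/2 <-> 1/2 = 1/2
~(R <-> Q) -> (R <-> (P & Q)) = 1/2 -> 1/2 = 1/2
~(((Q & P) -> P) & Q) <-> (~(R <-> Q) -> (R <-> (P & Q))) = 1/2 <-> 1/2 = 1/2

1/2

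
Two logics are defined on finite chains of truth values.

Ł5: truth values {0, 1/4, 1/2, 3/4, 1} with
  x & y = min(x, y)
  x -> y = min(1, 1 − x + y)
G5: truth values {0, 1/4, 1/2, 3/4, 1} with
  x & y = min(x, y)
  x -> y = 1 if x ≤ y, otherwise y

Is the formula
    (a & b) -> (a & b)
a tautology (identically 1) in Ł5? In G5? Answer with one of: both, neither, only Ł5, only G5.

In Ł5: every assignment gives 1 — tautology.
In G5: every assignment gives 1 — tautology.

both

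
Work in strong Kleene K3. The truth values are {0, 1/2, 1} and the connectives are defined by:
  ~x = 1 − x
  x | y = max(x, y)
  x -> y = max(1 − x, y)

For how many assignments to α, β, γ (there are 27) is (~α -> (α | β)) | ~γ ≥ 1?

19

value 1: 19 assignments (counts)
value 1/2: 7 assignments
value 0: 1 assignment
So 19 of the 27 assignments meet the threshold.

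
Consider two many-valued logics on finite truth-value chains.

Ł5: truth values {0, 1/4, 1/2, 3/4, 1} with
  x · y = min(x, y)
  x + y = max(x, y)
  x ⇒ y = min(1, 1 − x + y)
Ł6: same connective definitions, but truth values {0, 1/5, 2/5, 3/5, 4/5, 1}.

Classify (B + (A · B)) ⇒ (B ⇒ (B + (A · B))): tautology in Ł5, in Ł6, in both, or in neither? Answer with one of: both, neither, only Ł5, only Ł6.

In Ł5: every assignment gives 1 — tautology.
In Ł6: every assignment gives 1 — tautology.

both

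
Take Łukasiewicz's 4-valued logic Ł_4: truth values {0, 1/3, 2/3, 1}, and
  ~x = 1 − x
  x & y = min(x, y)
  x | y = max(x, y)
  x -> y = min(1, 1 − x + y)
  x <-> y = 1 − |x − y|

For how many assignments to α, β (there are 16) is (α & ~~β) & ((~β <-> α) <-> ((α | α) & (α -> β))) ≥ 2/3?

α = 0, β = 0 ↦ 0  <
α = 0, β = 1/3 ↦ 0  <
α = 0, β = 2/3 ↦ 0  <
α = 0, β = 1 ↦ 0  <
α = 1/3, β = 0 ↦ 0  <
α = 1/3, β = 1/3 ↦ 1/3  <
α = 1/3, β = 2/3 ↦ 1/3  <
α = 1/3, β = 1 ↦ 1/3  <
α = 2/3, β = 0 ↦ 0  <
α = 2/3, β = 1/3 ↦ 1/3  <
α = 2/3, β = 2/3 ↦ 2/3  ≥
α = 2/3, β = 1 ↦ 2/3  ≥
α = 1, β = 0 ↦ 0  <
α = 1, β = 1/3 ↦ 1/3  <
α = 1, β = 2/3 ↦ 2/3  ≥
α = 1, β = 1 ↦ 0  <
So 3 of the 16 assignments meet the threshold.

3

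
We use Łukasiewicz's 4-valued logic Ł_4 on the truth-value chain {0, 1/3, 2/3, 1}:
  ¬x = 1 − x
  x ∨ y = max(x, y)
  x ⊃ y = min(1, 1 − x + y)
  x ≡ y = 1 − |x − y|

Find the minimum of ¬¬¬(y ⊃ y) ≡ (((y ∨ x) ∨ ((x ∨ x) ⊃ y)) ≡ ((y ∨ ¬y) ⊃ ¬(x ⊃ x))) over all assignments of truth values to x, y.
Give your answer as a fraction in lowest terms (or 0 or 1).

Take x = 2/3, y = 1/3:
y ⊃ y = 1/3 ⊃ 1/3 = 1
¬(y ⊃ y) = ¬1 = 0
¬¬(y ⊃ y) = ¬0 = 1
¬¬¬(y ⊃ y) = ¬1 = 0
y ∨ x = 1/3 ∨ 2/3 = 2/3
x ∨ x = 2/3 ∨ 2/3 = 2/3
(x ∨ x) ⊃ y = 2/3 ⊃ 1/3 = 2/3
(y ∨ x) ∨ ((x ∨ x) ⊃ y) = 2/3 ∨ 2/3 = 2/3
¬y = ¬1/3 = 2/3
y ∨ ¬y = 1/3 ∨ 2/3 = 2/3
x ⊃ x = 2/3 ⊃ 2/3 = 1
¬(x ⊃ x) = ¬1 = 0
(y ∨ ¬y) ⊃ ¬(x ⊃ x) = 2/3 ⊃ 0 = 1/3
((y ∨ x) ∨ ((x ∨ x) ⊃ y)) ≡ ((y ∨ ¬y) ⊃ ¬(x ⊃ x)) = 2/3 ≡ 1/3 = 2/3
¬¬¬(y ⊃ y) ≡ (((y ∨ x) ∨ ((x ∨ x) ⊃ y)) ≡ ((y ∨ ¬y) ⊃ ¬(x ⊃ x))) = 0 ≡ 2/3 = 1/3
No assignment yields a value below 1/3, so this is the minimum.

1/3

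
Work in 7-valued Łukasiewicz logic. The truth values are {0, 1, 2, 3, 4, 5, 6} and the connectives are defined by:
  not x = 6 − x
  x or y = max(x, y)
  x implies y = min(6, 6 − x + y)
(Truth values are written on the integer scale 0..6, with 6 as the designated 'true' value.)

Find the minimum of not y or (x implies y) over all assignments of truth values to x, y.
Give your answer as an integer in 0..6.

3

Take x = 6, y = 3:
not y = not 3 = 3
x implies y = 6 implies 3 = 3
not y or (x implies y) = 3 or 3 = 3
No assignment yields a value below 3, so this is the minimum.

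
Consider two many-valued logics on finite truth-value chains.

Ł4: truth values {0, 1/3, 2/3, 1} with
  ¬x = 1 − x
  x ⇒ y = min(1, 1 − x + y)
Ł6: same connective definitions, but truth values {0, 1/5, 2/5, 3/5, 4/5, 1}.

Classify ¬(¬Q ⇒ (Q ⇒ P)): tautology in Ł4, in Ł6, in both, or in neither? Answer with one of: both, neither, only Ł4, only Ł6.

In Ł4: at P = 0, Q = 0 the value is 0 — not a tautology.
In Ł6: at P = 0, Q = 0 the value is 0 — not a tautology.

neither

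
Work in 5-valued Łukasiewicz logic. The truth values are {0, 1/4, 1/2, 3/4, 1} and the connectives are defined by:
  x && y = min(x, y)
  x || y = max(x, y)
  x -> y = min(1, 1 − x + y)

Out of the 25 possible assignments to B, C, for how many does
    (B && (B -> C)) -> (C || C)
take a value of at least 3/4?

24

value 1: 19 assignments (counts)
value 3/4: 5 assignments (counts)
value 1/2: 1 assignment
So 24 of the 25 assignments meet the threshold.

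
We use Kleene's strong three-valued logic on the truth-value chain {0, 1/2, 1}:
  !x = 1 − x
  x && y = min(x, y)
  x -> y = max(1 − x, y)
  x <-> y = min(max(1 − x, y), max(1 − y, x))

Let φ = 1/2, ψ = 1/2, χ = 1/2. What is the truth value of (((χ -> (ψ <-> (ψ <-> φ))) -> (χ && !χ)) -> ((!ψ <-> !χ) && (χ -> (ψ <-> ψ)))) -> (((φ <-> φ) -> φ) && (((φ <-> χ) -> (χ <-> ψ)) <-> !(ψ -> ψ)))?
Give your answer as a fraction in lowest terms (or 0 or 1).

1/2

ψ <-> φ = 1/2 <-> 1/2 = 1/2
ψ <-> (ψ <-> φ) = 1/2 <-> 1/2 = 1/2
χ -> (ψ <-> (ψ <-> φ)) = 1/2 -> 1/2 = 1/2
!χ = !1/2 = 1/2
χ && !χ = 1/2 && 1/2 = 1/2
(χ -> (ψ <-> (ψ <-> φ))) -> (χ && !χ) = 1/2 -> 1/2 = 1/2
!ψ = !1/2 = 1/2
!χ = !1/2 = 1/2
!ψ <-> !χ = 1/2 <-> 1/2 = 1/2
ψ <-> ψ = 1/2 <-> 1/2 = 1/2
χ -> (ψ <-> ψ) = 1/2 -> 1/2 = 1/2
(!ψ <-> !χ) && (χ -> (ψ <-> ψ)) = 1/2 && 1/2 = 1/2
((χ -> (ψ <-> (ψ <-> φ))) -> (χ && !χ)) -> ((!ψ <-> !χ) && (χ -> (ψ <-> ψ))) = 1/2 -> 1/2 = 1/2
φ <-> φ = 1/2 <-> 1/2 = 1/2
(φ <-> φ) -> φ = 1/2 -> 1/2 = 1/2
φ <-> χ = 1/2 <-> 1/2 = 1/2
χ <-> ψ = 1/2 <-> 1/2 = 1/2
(φ <-> χ) -> (χ <-> ψ) = 1/2 -> 1/2 = 1/2
ψ -> ψ = 1/2 -> 1/2 = 1/2
!(ψ -> ψ) = !1/2 = 1/2
((φ <-> χ) -> (χ <-> ψ)) <-> !(ψ -> ψ) = 1/2 <-> 1/2 = 1/2
((φ <-> φ) -> φ) && (((φ <-> χ) -> (χ <-> ψ)) <-> !(ψ -> ψ)) = 1/2 && 1/2 = 1/2
(((χ -> (ψ <-> (ψ <-> φ))) -> (χ && !χ)) -> ((!ψ <-> !χ) && (χ -> (ψ <-> ψ)))) -> (((φ <-> φ) -> φ) && (((φ <-> χ) -> (χ <-> ψ)) <-> !(ψ -> ψ))) = 1/2 -> 1/2 = 1/2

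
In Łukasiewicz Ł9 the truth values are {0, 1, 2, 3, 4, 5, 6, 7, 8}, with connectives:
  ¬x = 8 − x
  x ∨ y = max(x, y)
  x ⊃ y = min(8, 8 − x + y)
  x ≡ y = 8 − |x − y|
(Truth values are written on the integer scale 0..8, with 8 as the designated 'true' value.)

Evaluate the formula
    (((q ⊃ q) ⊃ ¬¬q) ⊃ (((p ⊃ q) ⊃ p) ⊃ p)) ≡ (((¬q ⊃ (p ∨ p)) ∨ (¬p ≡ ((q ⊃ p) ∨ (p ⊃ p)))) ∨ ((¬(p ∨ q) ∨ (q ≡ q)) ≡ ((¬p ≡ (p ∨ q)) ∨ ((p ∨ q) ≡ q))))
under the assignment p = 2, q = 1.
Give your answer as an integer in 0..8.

7

q ⊃ q = 1 ⊃ 1 = 8
¬q = ¬1 = 7
¬¬q = ¬7 = 1
(q ⊃ q) ⊃ ¬¬q = 8 ⊃ 1 = 1
p ⊃ q = 2 ⊃ 1 = 7
(p ⊃ q) ⊃ p = 7 ⊃ 2 = 3
((p ⊃ q) ⊃ p) ⊃ p = 3 ⊃ 2 = 7
((q ⊃ q) ⊃ ¬¬q) ⊃ (((p ⊃ q) ⊃ p) ⊃ p) = 1 ⊃ 7 = 8
¬q = ¬1 = 7
p ∨ p = 2 ∨ 2 = 2
¬q ⊃ (p ∨ p) = 7 ⊃ 2 = 3
¬p = ¬2 = 6
q ⊃ p = 1 ⊃ 2 = 8
p ⊃ p = 2 ⊃ 2 = 8
(q ⊃ p) ∨ (p ⊃ p) = 8 ∨ 8 = 8
¬p ≡ ((q ⊃ p) ∨ (p ⊃ p)) = 6 ≡ 8 = 6
(¬q ⊃ (p ∨ p)) ∨ (¬p ≡ ((q ⊃ p) ∨ (p ⊃ p))) = 3 ∨ 6 = 6
p ∨ q = 2 ∨ 1 = 2
¬(p ∨ q) = ¬2 = 6
q ≡ q = 1 ≡ 1 = 8
¬(p ∨ q) ∨ (q ≡ q) = 6 ∨ 8 = 8
¬p = ¬2 = 6
p ∨ q = 2 ∨ 1 = 2
¬p ≡ (p ∨ q) = 6 ≡ 2 = 4
p ∨ q = 2 ∨ 1 = 2
(p ∨ q) ≡ q = 2 ≡ 1 = 7
(¬p ≡ (p ∨ q)) ∨ ((p ∨ q) ≡ q) = 4 ∨ 7 = 7
(¬(p ∨ q) ∨ (q ≡ q)) ≡ ((¬p ≡ (p ∨ q)) ∨ ((p ∨ q) ≡ q)) = 8 ≡ 7 = 7
((¬q ⊃ (p ∨ p)) ∨ (¬p ≡ ((q ⊃ p) ∨ (p ⊃ p)))) ∨ ((¬(p ∨ q) ∨ (q ≡ q)) ≡ ((¬p ≡ (p ∨ q)) ∨ ((p ∨ q) ≡ q))) = 6 ∨ 7 = 7
(((q ⊃ q) ⊃ ¬¬q) ⊃ (((p ⊃ q) ⊃ p) ⊃ p)) ≡ (((¬q ⊃ (p ∨ p)) ∨ (¬p ≡ ((q ⊃ p) ∨ (p ⊃ p)))) ∨ ((¬(p ∨ q) ∨ (q ≡ q)) ≡ ((¬p ≡ (p ∨ q)) ∨ ((p ∨ q) ≡ q)))) = 8 ≡ 7 = 7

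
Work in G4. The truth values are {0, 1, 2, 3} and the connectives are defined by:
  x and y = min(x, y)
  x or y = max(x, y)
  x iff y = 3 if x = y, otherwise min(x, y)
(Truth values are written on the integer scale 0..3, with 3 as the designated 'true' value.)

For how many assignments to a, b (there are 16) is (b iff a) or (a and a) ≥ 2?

a = 0, b = 0 ↦ 3  ≥
a = 0, b = 1 ↦ 0  <
a = 0, b = 2 ↦ 0  <
a = 0, b = 3 ↦ 0  <
a = 1, b = 0 ↦ 1  <
a = 1, b = 1 ↦ 3  ≥
a = 1, b = 2 ↦ 1  <
a = 1, b = 3 ↦ 1  <
a = 2, b = 0 ↦ 2  ≥
a = 2, b = 1 ↦ 2  ≥
a = 2, b = 2 ↦ 3  ≥
a = 2, b = 3 ↦ 2  ≥
a = 3, b = 0 ↦ 3  ≥
a = 3, b = 1 ↦ 3  ≥
a = 3, b = 2 ↦ 3  ≥
a = 3, b = 3 ↦ 3  ≥
So 10 of the 16 assignments meet the threshold.

10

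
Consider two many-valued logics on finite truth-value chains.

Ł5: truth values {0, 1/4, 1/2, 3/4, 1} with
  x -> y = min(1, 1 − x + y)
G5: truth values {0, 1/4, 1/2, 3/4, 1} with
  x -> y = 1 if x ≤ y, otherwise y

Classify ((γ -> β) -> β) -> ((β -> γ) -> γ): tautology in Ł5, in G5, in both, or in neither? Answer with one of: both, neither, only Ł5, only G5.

only Ł5

In Ł5: every assignment gives 1 — tautology.
In G5: at β = 0, γ = 1/4 the value is 1/4 — not a tautology.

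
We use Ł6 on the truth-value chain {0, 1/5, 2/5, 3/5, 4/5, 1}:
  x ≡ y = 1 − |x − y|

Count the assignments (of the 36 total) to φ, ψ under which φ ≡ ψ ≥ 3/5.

24

value 1: 6 assignments (counts)
value 4/5: 10 assignments (counts)
value 3/5: 8 assignments (counts)
value 2/5: 6 assignments
value 1/5: 4 assignments
value 0: 2 assignments
So 24 of the 36 assignments meet the threshold.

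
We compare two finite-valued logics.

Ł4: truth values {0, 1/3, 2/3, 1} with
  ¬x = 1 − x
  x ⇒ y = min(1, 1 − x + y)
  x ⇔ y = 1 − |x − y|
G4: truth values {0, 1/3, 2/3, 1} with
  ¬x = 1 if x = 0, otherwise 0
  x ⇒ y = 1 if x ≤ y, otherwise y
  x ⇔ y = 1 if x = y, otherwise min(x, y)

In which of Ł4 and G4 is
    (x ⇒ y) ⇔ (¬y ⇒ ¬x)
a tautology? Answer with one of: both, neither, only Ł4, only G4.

only Ł4

In Ł4: every assignment gives 1 — tautology.
In G4: at x = 2/3, y = 1/3 the value is 1/3 — not a tautology.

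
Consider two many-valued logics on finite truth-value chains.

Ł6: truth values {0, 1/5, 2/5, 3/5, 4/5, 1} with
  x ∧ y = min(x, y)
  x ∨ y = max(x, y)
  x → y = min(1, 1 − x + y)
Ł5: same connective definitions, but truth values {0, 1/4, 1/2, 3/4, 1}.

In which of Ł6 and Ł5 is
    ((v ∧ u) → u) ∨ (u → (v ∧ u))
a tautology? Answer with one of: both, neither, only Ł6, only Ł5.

In Ł6: every assignment gives 1 — tautology.
In Ł5: every assignment gives 1 — tautology.

both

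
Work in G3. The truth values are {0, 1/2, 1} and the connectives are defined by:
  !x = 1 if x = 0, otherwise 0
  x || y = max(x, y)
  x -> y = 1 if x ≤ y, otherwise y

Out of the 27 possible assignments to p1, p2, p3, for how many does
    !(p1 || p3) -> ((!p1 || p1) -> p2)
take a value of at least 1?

value 1: 25 assignments (counts)
value 1/2: 1 assignment
value 0: 1 assignment
So 25 of the 27 assignments meet the threshold.

25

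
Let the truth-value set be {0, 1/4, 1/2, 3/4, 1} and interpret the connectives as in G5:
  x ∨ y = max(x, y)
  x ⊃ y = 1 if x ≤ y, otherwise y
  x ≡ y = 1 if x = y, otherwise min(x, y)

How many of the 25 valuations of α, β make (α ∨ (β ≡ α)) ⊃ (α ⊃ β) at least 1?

value 1: 15 assignments (counts)
value 3/4: 1 assignment
value 1/2: 2 assignments
value 1/4: 3 assignments
value 0: 4 assignments
So 15 of the 25 assignments meet the threshold.

15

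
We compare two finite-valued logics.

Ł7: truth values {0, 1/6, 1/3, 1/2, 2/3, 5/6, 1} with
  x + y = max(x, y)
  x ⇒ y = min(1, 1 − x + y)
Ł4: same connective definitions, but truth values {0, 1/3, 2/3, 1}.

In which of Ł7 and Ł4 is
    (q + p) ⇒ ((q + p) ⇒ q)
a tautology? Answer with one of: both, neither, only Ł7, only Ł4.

In Ł7: at p = 2/3, q = 0 the value is 2/3 — not a tautology.
In Ł4: at p = 2/3, q = 0 the value is 2/3 — not a tautology.

neither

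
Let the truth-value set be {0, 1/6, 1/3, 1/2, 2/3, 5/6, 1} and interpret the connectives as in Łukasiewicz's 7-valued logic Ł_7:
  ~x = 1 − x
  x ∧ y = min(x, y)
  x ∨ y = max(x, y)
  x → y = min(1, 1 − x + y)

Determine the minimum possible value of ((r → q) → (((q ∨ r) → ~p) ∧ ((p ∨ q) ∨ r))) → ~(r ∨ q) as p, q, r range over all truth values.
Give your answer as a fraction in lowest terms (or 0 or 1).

Take p = 0, q = 0, r = 1:
r → q = 1 → 0 = 0
q ∨ r = 0 ∨ 1 = 1
~p = ~0 = 1
(q ∨ r) → ~p = 1 → 1 = 1
p ∨ q = 0 ∨ 0 = 0
(p ∨ q) ∨ r = 0 ∨ 1 = 1
((q ∨ r) → ~p) ∧ ((p ∨ q) ∨ r) = 1 ∧ 1 = 1
(r → q) → (((q ∨ r) → ~p) ∧ ((p ∨ q) ∨ r)) = 0 → 1 = 1
r ∨ q = 1 ∨ 0 = 1
~(r ∨ q) = ~1 = 0
((r → q) → (((q ∨ r) → ~p) ∧ ((p ∨ q) ∨ r))) → ~(r ∨ q) = 1 → 0 = 0
No assignment yields a value below 0, so this is the minimum.

0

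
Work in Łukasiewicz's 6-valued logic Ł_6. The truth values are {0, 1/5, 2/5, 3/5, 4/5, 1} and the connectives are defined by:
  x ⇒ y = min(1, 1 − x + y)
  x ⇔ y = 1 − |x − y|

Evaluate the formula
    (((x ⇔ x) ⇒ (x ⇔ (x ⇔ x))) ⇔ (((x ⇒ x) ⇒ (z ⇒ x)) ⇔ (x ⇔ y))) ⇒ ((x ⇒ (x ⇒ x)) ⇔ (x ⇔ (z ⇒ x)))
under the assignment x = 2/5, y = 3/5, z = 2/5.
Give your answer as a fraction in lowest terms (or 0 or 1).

x ⇔ x = 2/5 ⇔ 2/5 = 1
x ⇔ x = 2/5 ⇔ 2/5 = 1
x ⇔ (x ⇔ x) = 2/5 ⇔ 1 = 2/5
(x ⇔ x) ⇒ (x ⇔ (x ⇔ x)) = 1 ⇒ 2/5 = 2/5
x ⇒ x = 2/5 ⇒ 2/5 = 1
z ⇒ x = 2/5 ⇒ 2/5 = 1
(x ⇒ x) ⇒ (z ⇒ x) = 1 ⇒ 1 = 1
x ⇔ y = 2/5 ⇔ 3/5 = 4/5
((x ⇒ x) ⇒ (z ⇒ x)) ⇔ (x ⇔ y) = 1 ⇔ 4/5 = 4/5
((x ⇔ x) ⇒ (x ⇔ (x ⇔ x))) ⇔ (((x ⇒ x) ⇒ (z ⇒ x)) ⇔ (x ⇔ y)) = 2/5 ⇔ 4/5 = 3/5
x ⇒ x = 2/5 ⇒ 2/5 = 1
x ⇒ (x ⇒ x) = 2/5 ⇒ 1 = 1
z ⇒ x = 2/5 ⇒ 2/5 = 1
x ⇔ (z ⇒ x) = 2/5 ⇔ 1 = 2/5
(x ⇒ (x ⇒ x)) ⇔ (x ⇔ (z ⇒ x)) = 1 ⇔ 2/5 = 2/5
(((x ⇔ x) ⇒ (x ⇔ (x ⇔ x))) ⇔ (((x ⇒ x) ⇒ (z ⇒ x)) ⇔ (x ⇔ y))) ⇒ ((x ⇒ (x ⇒ x)) ⇔ (x ⇔ (z ⇒ x))) = 3/5 ⇒ 2/5 = 4/5

4/5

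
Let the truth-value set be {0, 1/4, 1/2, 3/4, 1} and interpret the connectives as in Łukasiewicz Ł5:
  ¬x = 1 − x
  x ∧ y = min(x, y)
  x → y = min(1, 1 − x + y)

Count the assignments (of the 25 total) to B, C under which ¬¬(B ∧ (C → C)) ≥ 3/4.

value 1: 5 assignments (counts)
value 3/4: 5 assignments (counts)
value 1/2: 5 assignments
value 1/4: 5 assignments
value 0: 5 assignments
So 10 of the 25 assignments meet the threshold.

10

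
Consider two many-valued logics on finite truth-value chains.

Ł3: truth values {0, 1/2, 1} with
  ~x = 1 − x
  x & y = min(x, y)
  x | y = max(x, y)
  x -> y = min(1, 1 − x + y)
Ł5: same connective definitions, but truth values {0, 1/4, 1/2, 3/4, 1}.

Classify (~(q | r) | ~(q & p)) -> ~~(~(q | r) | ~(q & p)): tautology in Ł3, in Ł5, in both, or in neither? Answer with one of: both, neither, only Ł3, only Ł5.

In Ł3: every assignment gives 1 — tautology.
In Ł5: every assignment gives 1 — tautology.

both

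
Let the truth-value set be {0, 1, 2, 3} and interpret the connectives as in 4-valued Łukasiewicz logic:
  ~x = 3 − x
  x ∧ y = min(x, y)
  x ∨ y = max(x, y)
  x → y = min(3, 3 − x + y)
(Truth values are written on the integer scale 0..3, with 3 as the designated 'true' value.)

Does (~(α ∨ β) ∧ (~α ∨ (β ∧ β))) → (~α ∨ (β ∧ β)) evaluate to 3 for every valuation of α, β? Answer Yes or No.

α = 0, β = 0 ↦ 3
α = 0, β = 1 ↦ 3
α = 0, β = 2 ↦ 3
α = 0, β = 3 ↦ 3
α = 1, β = 0 ↦ 3
α = 1, β = 1 ↦ 3
α = 1, β = 2 ↦ 3
α = 1, β = 3 ↦ 3
α = 2, β = 0 ↦ 3
α = 2, β = 1 ↦ 3
α = 2, β = 2 ↦ 3
α = 2, β = 3 ↦ 3
α = 3, β = 0 ↦ 3
α = 3, β = 1 ↦ 3
α = 3, β = 2 ↦ 3
α = 3, β = 3 ↦ 3
Every assignment gives a value ≥ 3.

Yes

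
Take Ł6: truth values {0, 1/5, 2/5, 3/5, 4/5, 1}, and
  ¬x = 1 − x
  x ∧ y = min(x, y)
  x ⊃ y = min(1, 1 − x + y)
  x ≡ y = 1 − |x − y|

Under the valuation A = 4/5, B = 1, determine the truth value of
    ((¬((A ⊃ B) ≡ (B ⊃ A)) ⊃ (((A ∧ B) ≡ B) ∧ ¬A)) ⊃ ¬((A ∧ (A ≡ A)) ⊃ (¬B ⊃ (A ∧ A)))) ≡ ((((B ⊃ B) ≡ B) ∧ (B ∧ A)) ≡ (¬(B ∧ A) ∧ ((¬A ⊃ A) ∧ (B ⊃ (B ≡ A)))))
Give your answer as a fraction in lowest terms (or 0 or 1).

3/5

A ⊃ B = 4/5 ⊃ 1 = 1
B ⊃ A = 1 ⊃ 4/5 = 4/5
(A ⊃ B) ≡ (B ⊃ A) = 1 ≡ 4/5 = 4/5
¬((A ⊃ B) ≡ (B ⊃ A)) = ¬4/5 = 1/5
A ∧ B = 4/5 ∧ 1 = 4/5
(A ∧ B) ≡ B = 4/5 ≡ 1 = 4/5
¬A = ¬4/5 = 1/5
((A ∧ B) ≡ B) ∧ ¬A = 4/5 ∧ 1/5 = 1/5
¬((A ⊃ B) ≡ (B ⊃ A)) ⊃ (((A ∧ B) ≡ B) ∧ ¬A) = 1/5 ⊃ 1/5 = 1
A ≡ A = 4/5 ≡ 4/5 = 1
A ∧ (A ≡ A) = 4/5 ∧ 1 = 4/5
¬B = ¬1 = 0
A ∧ A = 4/5 ∧ 4/5 = 4/5
¬B ⊃ (A ∧ A) = 0 ⊃ 4/5 = 1
(A ∧ (A ≡ A)) ⊃ (¬B ⊃ (A ∧ A)) = 4/5 ⊃ 1 = 1
¬((A ∧ (A ≡ A)) ⊃ (¬B ⊃ (A ∧ A))) = ¬1 = 0
(¬((A ⊃ B) ≡ (B ⊃ A)) ⊃ (((A ∧ B) ≡ B) ∧ ¬A)) ⊃ ¬((A ∧ (A ≡ A)) ⊃ (¬B ⊃ (A ∧ A))) = 1 ⊃ 0 = 0
B ⊃ B = 1 ⊃ 1 = 1
(B ⊃ B) ≡ B = 1 ≡ 1 = 1
B ∧ A = 1 ∧ 4/5 = 4/5
((B ⊃ B) ≡ B) ∧ (B ∧ A) = 1 ∧ 4/5 = 4/5
B ∧ A = 1 ∧ 4/5 = 4/5
¬(B ∧ A) = ¬4/5 = 1/5
¬A = ¬4/5 = 1/5
¬A ⊃ A = 1/5 ⊃ 4/5 = 1
B ≡ A = 1 ≡ 4/5 = 4/5
B ⊃ (B ≡ A) = 1 ⊃ 4/5 = 4/5
(¬A ⊃ A) ∧ (B ⊃ (B ≡ A)) = 1 ∧ 4/5 = 4/5
¬(B ∧ A) ∧ ((¬A ⊃ A) ∧ (B ⊃ (B ≡ A))) = 1/5 ∧ 4/5 = 1/5
(((B ⊃ B) ≡ B) ∧ (B ∧ A)) ≡ (¬(B ∧ A) ∧ ((¬A ⊃ A) ∧ (B ⊃ (B ≡ A)))) = 4/5 ≡ 1/5 = 2/5
((¬((A ⊃ B) ≡ (B ⊃ A)) ⊃ (((A ∧ B) ≡ B) ∧ ¬A)) ⊃ ¬((A ∧ (A ≡ A)) ⊃ (¬B ⊃ (A ∧ A)))) ≡ ((((B ⊃ B) ≡ B) ∧ (B ∧ A)) ≡ (¬(B ∧ A) ∧ ((¬A ⊃ A) ∧ (B ⊃ (B ≡ A))))) = 0 ≡ 2/5 = 3/5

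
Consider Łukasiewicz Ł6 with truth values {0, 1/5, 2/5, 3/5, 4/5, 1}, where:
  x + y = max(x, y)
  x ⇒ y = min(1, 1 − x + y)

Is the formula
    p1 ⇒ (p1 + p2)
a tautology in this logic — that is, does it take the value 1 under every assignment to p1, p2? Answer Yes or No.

At p1 = 4/5, p2 = 2/5, for instance:
p1 + p2 = 4/5 + 2/5 = 4/5
p1 ⇒ (p1 + p2) = 4/5 ⇒ 4/5 = 1
and checking the remaining 35 assignments likewise gives ≥ 1 in every case.

Yes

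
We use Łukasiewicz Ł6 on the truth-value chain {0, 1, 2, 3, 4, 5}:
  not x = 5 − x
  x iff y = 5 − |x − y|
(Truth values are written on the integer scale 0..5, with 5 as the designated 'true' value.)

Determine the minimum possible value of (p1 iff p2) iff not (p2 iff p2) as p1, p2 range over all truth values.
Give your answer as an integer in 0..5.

Take p1 = 0, p2 = 0:
p1 iff p2 = 0 iff 0 = 5
p2 iff p2 = 0 iff 0 = 5
not (p2 iff p2) = not 5 = 0
(p1 iff p2) iff not (p2 iff p2) = 5 iff 0 = 0
No assignment yields a value below 0, so this is the minimum.

0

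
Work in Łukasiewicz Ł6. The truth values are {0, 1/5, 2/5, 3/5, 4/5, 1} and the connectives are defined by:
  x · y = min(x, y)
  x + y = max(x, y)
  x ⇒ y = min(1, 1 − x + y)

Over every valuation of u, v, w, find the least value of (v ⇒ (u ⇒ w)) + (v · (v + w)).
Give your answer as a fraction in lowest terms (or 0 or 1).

3/5

Take u = 4/5, v = 3/5, w = 0:
u ⇒ w = 4/5 ⇒ 0 = 1/5
v ⇒ (u ⇒ w) = 3/5 ⇒ 1/5 = 3/5
v + w = 3/5 + 0 = 3/5
v · (v + w) = 3/5 · 3/5 = 3/5
(v ⇒ (u ⇒ w)) + (v · (v + w)) = 3/5 + 3/5 = 3/5
No assignment yields a value below 3/5, so this is the minimum.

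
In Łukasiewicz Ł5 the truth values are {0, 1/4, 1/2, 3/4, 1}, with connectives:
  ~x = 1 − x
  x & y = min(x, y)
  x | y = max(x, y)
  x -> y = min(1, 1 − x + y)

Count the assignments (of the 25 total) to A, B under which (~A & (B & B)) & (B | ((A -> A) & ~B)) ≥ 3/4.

value 1: 1 assignment (counts)
value 3/4: 3 assignments (counts)
value 1/2: 5 assignments
value 1/4: 7 assignments
value 0: 9 assignments
So 4 of the 25 assignments meet the threshold.

4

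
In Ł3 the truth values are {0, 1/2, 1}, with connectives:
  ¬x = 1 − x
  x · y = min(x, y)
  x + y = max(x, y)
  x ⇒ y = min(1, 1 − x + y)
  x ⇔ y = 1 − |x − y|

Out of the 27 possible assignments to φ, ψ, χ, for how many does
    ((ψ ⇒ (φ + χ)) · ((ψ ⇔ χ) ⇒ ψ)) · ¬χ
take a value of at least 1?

value 1: 3 assignments (counts)
value 1/2: 11 assignments
value 0: 13 assignments
So 3 of the 27 assignments meet the threshold.

3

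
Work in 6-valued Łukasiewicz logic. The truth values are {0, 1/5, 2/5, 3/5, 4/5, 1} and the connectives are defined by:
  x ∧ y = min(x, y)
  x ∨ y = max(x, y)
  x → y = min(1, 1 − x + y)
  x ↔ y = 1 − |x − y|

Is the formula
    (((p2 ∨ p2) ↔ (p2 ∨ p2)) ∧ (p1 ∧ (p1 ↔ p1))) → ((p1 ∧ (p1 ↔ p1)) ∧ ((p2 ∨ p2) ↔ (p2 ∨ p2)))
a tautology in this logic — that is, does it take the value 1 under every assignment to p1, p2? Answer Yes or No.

Yes

At p1 = 4/5, p2 = 2/5, for instance:
p2 ∨ p2 = 2/5 ∨ 2/5 = 2/5
p2 ∨ p2 = 2/5 ∨ 2/5 = 2/5
(p2 ∨ p2) ↔ (p2 ∨ p2) = 2/5 ↔ 2/5 = 1
p1 ↔ p1 = 4/5 ↔ 4/5 = 1
p1 ∧ (p1 ↔ p1) = 4/5 ∧ 1 = 4/5
((p2 ∨ p2) ↔ (p2 ∨ p2)) ∧ (p1 ∧ (p1 ↔ p1)) = 1 ∧ 4/5 = 4/5
(p1 ∧ (p1 ↔ p1)) ∧ ((p2 ∨ p2) ↔ (p2 ∨ p2)) = 4/5 ∧ 1 = 4/5
(((p2 ∨ p2) ↔ (p2 ∨ p2)) ∧ (p1 ∧ (p1 ↔ p1))) → ((p1 ∧ (p1 ↔ p1)) ∧ ((p2 ∨ p2) ↔ (p2 ∨ p2))) = 4/5 → 4/5 = 1
and checking the remaining 35 assignments likewise gives ≥ 1 in every case.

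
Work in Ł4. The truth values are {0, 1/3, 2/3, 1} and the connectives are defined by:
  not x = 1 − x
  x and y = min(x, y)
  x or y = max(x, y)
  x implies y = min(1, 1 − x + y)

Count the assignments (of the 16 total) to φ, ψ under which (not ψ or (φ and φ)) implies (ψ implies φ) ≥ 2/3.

φ = 0, ψ = 0 ↦ 1  ≥
φ = 0, ψ = 1/3 ↦ 1  ≥
φ = 0, ψ = 2/3 ↦ 1  ≥
φ = 0, ψ = 1 ↦ 1  ≥
φ = 1/3, ψ = 0 ↦ 1  ≥
φ = 1/3, ψ = 1/3 ↦ 1  ≥
φ = 1/3, ψ = 2/3 ↦ 1  ≥
φ = 1/3, ψ = 1 ↦ 1  ≥
φ = 2/3, ψ = 0 ↦ 1  ≥
φ = 2/3, ψ = 1/3 ↦ 1  ≥
φ = 2/3, ψ = 2/3 ↦ 1  ≥
φ = 2/3, ψ = 1 ↦ 1  ≥
φ = 1, ψ = 0 ↦ 1  ≥
φ = 1, ψ = 1/3 ↦ 1  ≥
φ = 1, ψ = 2/3 ↦ 1  ≥
φ = 1, ψ = 1 ↦ 1  ≥
So 16 of the 16 assignments meet the threshold.

16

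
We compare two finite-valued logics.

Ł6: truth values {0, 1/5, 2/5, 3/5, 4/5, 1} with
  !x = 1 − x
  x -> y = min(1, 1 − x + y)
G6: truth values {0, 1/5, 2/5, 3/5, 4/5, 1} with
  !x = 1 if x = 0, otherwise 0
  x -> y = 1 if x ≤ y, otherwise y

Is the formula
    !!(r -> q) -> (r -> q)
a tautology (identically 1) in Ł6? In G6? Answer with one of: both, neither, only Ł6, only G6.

only Ł6

In Ł6: every assignment gives 1 — tautology.
In G6: at q = 1/5, r = 2/5 the value is 1/5 — not a tautology.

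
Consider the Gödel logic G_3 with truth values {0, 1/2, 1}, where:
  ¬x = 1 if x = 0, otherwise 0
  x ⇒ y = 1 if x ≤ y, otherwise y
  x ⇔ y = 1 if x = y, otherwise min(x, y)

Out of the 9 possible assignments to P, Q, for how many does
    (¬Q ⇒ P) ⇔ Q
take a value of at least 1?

P = 0, Q = 0 ↦ 1  ≥
P = 0, Q = 1/2 ↦ 1/2  <
P = 0, Q = 1 ↦ 1  ≥
P = 1/2, Q = 0 ↦ 0  <
P = 1/2, Q = 1/2 ↦ 1/2  <
P = 1/2, Q = 1 ↦ 1  ≥
P = 1, Q = 0 ↦ 0  <
P = 1, Q = 1/2 ↦ 1/2  <
P = 1, Q = 1 ↦ 1  ≥
So 4 of the 9 assignments meet the threshold.

4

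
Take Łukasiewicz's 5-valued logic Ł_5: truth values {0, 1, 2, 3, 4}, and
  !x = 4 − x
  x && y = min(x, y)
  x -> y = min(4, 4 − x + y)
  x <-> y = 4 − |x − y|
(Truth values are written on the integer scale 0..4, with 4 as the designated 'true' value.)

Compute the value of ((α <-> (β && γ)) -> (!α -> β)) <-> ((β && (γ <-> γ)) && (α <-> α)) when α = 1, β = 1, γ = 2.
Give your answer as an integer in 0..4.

3

β && γ = 1 && 2 = 1
α <-> (β && γ) = 1 <-> 1 = 4
!α = !1 = 3
!α -> β = 3 -> 1 = 2
(α <-> (β && γ)) -> (!α -> β) = 4 -> 2 = 2
γ <-> γ = 2 <-> 2 = 4
β && (γ <-> γ) = 1 && 4 = 1
α <-> α = 1 <-> 1 = 4
(β && (γ <-> γ)) && (α <-> α) = 1 && 4 = 1
((α <-> (β && γ)) -> (!α -> β)) <-> ((β && (γ <-> γ)) && (α <-> α)) = 2 <-> 1 = 3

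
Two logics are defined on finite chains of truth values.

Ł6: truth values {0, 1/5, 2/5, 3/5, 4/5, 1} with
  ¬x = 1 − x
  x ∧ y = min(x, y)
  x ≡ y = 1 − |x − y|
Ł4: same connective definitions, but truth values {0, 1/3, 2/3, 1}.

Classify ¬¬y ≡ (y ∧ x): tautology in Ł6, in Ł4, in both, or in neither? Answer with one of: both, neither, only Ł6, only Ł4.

neither

In Ł6: at x = 0, y = 1/5 the value is 4/5 — not a tautology.
In Ł4: at x = 0, y = 1/3 the value is 2/3 — not a tautology.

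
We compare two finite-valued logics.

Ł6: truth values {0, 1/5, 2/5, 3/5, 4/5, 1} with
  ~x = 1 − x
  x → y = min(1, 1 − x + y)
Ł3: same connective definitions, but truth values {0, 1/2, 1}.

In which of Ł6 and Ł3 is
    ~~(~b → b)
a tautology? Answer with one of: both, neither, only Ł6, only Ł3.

In Ł6: at b = 0 the value is 0 — not a tautology.
In Ł3: at b = 0 the value is 0 — not a tautology.

neither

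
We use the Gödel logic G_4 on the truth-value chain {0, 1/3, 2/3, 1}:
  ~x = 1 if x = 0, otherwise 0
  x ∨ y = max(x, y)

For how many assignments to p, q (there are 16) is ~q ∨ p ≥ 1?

p = 0, q = 0 ↦ 1  ≥
p = 0, q = 1/3 ↦ 0  <
p = 0, q = 2/3 ↦ 0  <
p = 0, q = 1 ↦ 0  <
p = 1/3, q = 0 ↦ 1  ≥
p = 1/3, q = 1/3 ↦ 1/3  <
p = 1/3, q = 2/3 ↦ 1/3  <
p = 1/3, q = 1 ↦ 1/3  <
p = 2/3, q = 0 ↦ 1  ≥
p = 2/3, q = 1/3 ↦ 2/3  <
p = 2/3, q = 2/3 ↦ 2/3  <
p = 2/3, q = 1 ↦ 2/3  <
p = 1, q = 0 ↦ 1  ≥
p = 1, q = 1/3 ↦ 1  ≥
p = 1, q = 2/3 ↦ 1  ≥
p = 1, q = 1 ↦ 1  ≥
So 7 of the 16 assignments meet the threshold.

7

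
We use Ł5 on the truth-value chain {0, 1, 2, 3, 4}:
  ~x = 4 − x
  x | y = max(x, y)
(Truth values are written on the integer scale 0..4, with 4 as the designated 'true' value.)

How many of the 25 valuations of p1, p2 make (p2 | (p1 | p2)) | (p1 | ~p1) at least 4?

value 4: 13 assignments (counts)
value 3: 9 assignments
value 2: 3 assignments
So 13 of the 25 assignments meet the threshold.

13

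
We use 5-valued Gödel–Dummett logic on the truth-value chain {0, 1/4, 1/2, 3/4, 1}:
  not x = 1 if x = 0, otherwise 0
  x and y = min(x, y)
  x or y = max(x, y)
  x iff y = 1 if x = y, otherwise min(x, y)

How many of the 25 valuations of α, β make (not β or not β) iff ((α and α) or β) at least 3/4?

value 1: 1 assignment (counts)
value 3/4: 1 assignment (counts)
value 1/2: 1 assignment
value 1/4: 1 assignment
value 0: 21 assignments
So 2 of the 25 assignments meet the threshold.

2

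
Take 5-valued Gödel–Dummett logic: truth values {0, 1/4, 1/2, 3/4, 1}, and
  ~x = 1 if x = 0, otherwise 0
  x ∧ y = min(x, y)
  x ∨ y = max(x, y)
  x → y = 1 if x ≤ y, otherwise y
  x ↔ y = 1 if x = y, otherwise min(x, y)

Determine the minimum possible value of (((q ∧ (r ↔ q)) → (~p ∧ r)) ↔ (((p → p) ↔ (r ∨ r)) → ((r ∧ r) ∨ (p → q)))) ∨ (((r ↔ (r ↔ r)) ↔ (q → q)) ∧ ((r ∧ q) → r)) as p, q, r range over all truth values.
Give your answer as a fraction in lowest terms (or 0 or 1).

1/4

Take p = 1/4, q = 1/4, r = 1/4:
r ↔ q = 1/4 ↔ 1/4 = 1
q ∧ (r ↔ q) = 1/4 ∧ 1 = 1/4
~p = ~1/4 = 0
~p ∧ r = 0 ∧ 1/4 = 0
(q ∧ (r ↔ q)) → (~p ∧ r) = 1/4 → 0 = 0
p → p = 1/4 → 1/4 = 1
r ∨ r = 1/4 ∨ 1/4 = 1/4
(p → p) ↔ (r ∨ r) = 1 ↔ 1/4 = 1/4
r ∧ r = 1/4 ∧ 1/4 = 1/4
p → q = 1/4 → 1/4 = 1
(r ∧ r) ∨ (p → q) = 1/4 ∨ 1 = 1
((p → p) ↔ (r ∨ r)) → ((r ∧ r) ∨ (p → q)) = 1/4 → 1 = 1
((q ∧ (r ↔ q)) → (~p ∧ r)) ↔ (((p → p) ↔ (r ∨ r)) → ((r ∧ r) ∨ (p → q))) = 0 ↔ 1 = 0
r ↔ r = 1/4 ↔ 1/4 = 1
r ↔ (r ↔ r) = 1/4 ↔ 1 = 1/4
q → q = 1/4 → 1/4 = 1
(r ↔ (r ↔ r)) ↔ (q → q) = 1/4 ↔ 1 = 1/4
r ∧ q = 1/4 ∧ 1/4 = 1/4
(r ∧ q) → r = 1/4 → 1/4 = 1
((r ↔ (r ↔ r)) ↔ (q → q)) ∧ ((r ∧ q) → r) = 1/4 ∧ 1 = 1/4
(((q ∧ (r ↔ q)) → (~p ∧ r)) ↔ (((p → p) ↔ (r ∨ r)) → ((r ∧ r) ∨ (p → q)))) ∨ (((r ↔ (r ↔ r)) ↔ (q → q)) ∧ ((r ∧ q) → r)) = 0 ∨ 1/4 = 1/4
No assignment yields a value below 1/4, so this is the minimum.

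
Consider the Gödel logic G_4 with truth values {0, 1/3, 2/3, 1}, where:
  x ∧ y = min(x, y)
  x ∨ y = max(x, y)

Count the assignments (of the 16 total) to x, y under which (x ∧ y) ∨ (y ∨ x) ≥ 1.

x = 0, y = 0 ↦ 0  <
x = 0, y = 1/3 ↦ 1/3  <
x = 0, y = 2/3 ↦ 2/3  <
x = 0, y = 1 ↦ 1  ≥
x = 1/3, y = 0 ↦ 1/3  <
x = 1/3, y = 1/3 ↦ 1/3  <
x = 1/3, y = 2/3 ↦ 2/3  <
x = 1/3, y = 1 ↦ 1  ≥
x = 2/3, y = 0 ↦ 2/3  <
x = 2/3, y = 1/3 ↦ 2/3  <
x = 2/3, y = 2/3 ↦ 2/3  <
x = 2/3, y = 1 ↦ 1  ≥
x = 1, y = 0 ↦ 1  ≥
x = 1, y = 1/3 ↦ 1  ≥
x = 1, y = 2/3 ↦ 1  ≥
x = 1, y = 1 ↦ 1  ≥
So 7 of the 16 assignments meet the threshold.

7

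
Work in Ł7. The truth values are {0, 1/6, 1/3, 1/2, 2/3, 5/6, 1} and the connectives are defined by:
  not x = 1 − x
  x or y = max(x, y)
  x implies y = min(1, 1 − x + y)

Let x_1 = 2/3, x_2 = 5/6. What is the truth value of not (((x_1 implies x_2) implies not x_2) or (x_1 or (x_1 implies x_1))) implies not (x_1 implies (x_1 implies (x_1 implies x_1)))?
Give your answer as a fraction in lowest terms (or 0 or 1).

x_1 implies x_2 = 2/3 implies 5/6 = 1
not x_2 = not 5/6 = 1/6
(x_1 implies x_2) implies not x_2 = 1 implies 1/6 = 1/6
x_1 implies x_1 = 2/3 implies 2/3 = 1
x_1 or (x_1 implies x_1) = 2/3 or 1 = 1
((x_1 implies x_2) implies not x_2) or (x_1 or (x_1 implies x_1)) = 1/6 or 1 = 1
not (((x_1 implies x_2) implies not x_2) or (x_1 or (x_1 implies x_1))) = not 1 = 0
x_1 implies x_1 = 2/3 implies 2/3 = 1
x_1 implies (x_1 implies x_1) = 2/3 implies 1 = 1
x_1 implies (x_1 implies (x_1 implies x_1)) = 2/3 implies 1 = 1
not (x_1 implies (x_1 implies (x_1 implies x_1))) = not 1 = 0
not (((x_1 implies x_2) implies not x_2) or (x_1 or (x_1 implies x_1))) implies not (x_1 implies (x_1 implies (x_1 implies x_1))) = 0 implies 0 = 1

1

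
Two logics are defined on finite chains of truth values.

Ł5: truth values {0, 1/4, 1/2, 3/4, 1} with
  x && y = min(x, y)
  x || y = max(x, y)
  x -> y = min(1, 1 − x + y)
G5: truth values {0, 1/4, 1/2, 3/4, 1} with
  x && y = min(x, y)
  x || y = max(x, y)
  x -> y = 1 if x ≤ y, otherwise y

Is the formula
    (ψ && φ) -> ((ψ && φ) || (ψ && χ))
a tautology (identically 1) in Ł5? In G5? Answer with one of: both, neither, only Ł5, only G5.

both

In Ł5: every assignment gives 1 — tautology.
In G5: every assignment gives 1 — tautology.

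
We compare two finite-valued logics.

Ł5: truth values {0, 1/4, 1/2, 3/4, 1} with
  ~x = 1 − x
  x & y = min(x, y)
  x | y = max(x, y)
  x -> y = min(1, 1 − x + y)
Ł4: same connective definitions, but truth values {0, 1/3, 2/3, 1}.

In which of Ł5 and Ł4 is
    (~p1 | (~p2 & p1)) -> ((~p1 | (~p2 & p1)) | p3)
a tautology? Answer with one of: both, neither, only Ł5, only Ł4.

In Ł5: every assignment gives 1 — tautology.
In Ł4: every assignment gives 1 — tautology.

both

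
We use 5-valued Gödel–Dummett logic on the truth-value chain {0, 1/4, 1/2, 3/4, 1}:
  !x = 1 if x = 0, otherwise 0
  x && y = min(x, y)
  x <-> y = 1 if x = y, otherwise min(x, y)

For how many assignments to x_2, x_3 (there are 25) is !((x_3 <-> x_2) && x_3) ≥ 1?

9

value 1: 9 assignments (counts)
value 0: 16 assignments
So 9 of the 25 assignments meet the threshold.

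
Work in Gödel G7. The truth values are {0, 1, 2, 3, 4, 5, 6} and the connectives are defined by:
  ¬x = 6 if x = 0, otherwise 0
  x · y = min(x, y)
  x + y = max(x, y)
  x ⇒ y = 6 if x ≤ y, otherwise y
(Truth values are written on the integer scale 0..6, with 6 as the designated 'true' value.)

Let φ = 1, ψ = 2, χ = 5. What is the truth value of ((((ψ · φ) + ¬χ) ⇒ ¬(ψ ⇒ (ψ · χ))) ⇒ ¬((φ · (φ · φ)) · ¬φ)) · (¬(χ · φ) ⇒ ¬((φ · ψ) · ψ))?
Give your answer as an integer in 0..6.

6

ψ · φ = 2 · 1 = 1
¬χ = ¬5 = 0
(ψ · φ) + ¬χ = 1 + 0 = 1
ψ · χ = 2 · 5 = 2
ψ ⇒ (ψ · χ) = 2 ⇒ 2 = 6
¬(ψ ⇒ (ψ · χ)) = ¬6 = 0
((ψ · φ) + ¬χ) ⇒ ¬(ψ ⇒ (ψ · χ)) = 1 ⇒ 0 = 0
φ · φ = 1 · 1 = 1
φ · (φ · φ) = 1 · 1 = 1
¬φ = ¬1 = 0
(φ · (φ · φ)) · ¬φ = 1 · 0 = 0
¬((φ · (φ · φ)) · ¬φ) = ¬0 = 6
(((ψ · φ) + ¬χ) ⇒ ¬(ψ ⇒ (ψ · χ))) ⇒ ¬((φ · (φ · φ)) · ¬φ) = 0 ⇒ 6 = 6
χ · φ = 5 · 1 = 1
¬(χ · φ) = ¬1 = 0
φ · ψ = 1 · 2 = 1
(φ · ψ) · ψ = 1 · 2 = 1
¬((φ · ψ) · ψ) = ¬1 = 0
¬(χ · φ) ⇒ ¬((φ · ψ) · ψ) = 0 ⇒ 0 = 6
((((ψ · φ) + ¬χ) ⇒ ¬(ψ ⇒ (ψ · χ))) ⇒ ¬((φ · (φ · φ)) · ¬φ)) · (¬(χ · φ) ⇒ ¬((φ · ψ) · ψ)) = 6 · 6 = 6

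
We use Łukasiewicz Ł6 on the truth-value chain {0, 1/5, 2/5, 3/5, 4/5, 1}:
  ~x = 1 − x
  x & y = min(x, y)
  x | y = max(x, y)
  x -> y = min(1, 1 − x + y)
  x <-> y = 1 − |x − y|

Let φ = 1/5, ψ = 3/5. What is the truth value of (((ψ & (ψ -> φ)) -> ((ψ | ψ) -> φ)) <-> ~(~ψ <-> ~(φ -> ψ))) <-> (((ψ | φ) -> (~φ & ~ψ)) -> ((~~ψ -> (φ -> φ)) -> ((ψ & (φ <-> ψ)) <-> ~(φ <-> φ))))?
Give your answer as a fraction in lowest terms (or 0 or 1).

ψ -> φ = 3/5 -> 1/5 = 3/5
ψ & (ψ -> φ) = 3/5 & 3/5 = 3/5
ψ | ψ = 3/5 | 3/5 = 3/5
(ψ | ψ) -> φ = 3/5 -> 1/5 = 3/5
(ψ & (ψ -> φ)) -> ((ψ | ψ) -> φ) = 3/5 -> 3/5 = 1
~ψ = ~3/5 = 2/5
φ -> ψ = 1/5 -> 3/5 = 1
~(φ -> ψ) = ~1 = 0
~ψ <-> ~(φ -> ψ) = 2/5 <-> 0 = 3/5
~(~ψ <-> ~(φ -> ψ)) = ~3/5 = 2/5
((ψ & (ψ -> φ)) -> ((ψ | ψ) -> φ)) <-> ~(~ψ <-> ~(φ -> ψ)) = 1 <-> 2/5 = 2/5
ψ | φ = 3/5 | 1/5 = 3/5
~φ = ~1/5 = 4/5
~ψ = ~3/5 = 2/5
~φ & ~ψ = 4/5 & 2/5 = 2/5
(ψ | φ) -> (~φ & ~ψ) = 3/5 -> 2/5 = 4/5
~ψ = ~3/5 = 2/5
~~ψ = ~2/5 = 3/5
φ -> φ = 1/5 -> 1/5 = 1
~~ψ -> (φ -> φ) = 3/5 -> 1 = 1
φ <-> ψ = 1/5 <-> 3/5 = 3/5
ψ & (φ <-> ψ) = 3/5 & 3/5 = 3/5
φ <-> φ = 1/5 <-> 1/5 = 1
~(φ <-> φ) = ~1 = 0
(ψ & (φ <-> ψ)) <-> ~(φ <-> φ) = 3/5 <-> 0 = 2/5
(~~ψ -> (φ -> φ)) -> ((ψ & (φ <-> ψ)) <-> ~(φ <-> φ)) = 1 -> 2/5 = 2/5
((ψ | φ) -> (~φ & ~ψ)) -> ((~~ψ -> (φ -> φ)) -> ((ψ & (φ <-> ψ)) <-> ~(φ <-> φ))) = 4/5 -> 2/5 = 3/5
(((ψ & (ψ -> φ)) -> ((ψ | ψ) -> φ)) <-> ~(~ψ <-> ~(φ -> ψ))) <-> (((ψ | φ) -> (~φ & ~ψ)) -> ((~~ψ -> (φ -> φ)) -> ((ψ & (φ <-> ψ)) <-> ~(φ <-> φ)))) = 2/5 <-> 3/5 = 4/5

4/5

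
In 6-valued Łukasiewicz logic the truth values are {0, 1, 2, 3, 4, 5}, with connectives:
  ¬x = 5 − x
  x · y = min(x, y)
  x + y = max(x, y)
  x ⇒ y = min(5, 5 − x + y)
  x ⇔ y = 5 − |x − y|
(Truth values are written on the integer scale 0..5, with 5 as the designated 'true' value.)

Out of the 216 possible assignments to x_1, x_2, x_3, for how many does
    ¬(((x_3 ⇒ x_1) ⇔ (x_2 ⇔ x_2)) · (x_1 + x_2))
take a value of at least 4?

value 5: 11 assignments (counts)
value 4: 25 assignments (counts)
value 3: 36 assignments
value 2: 44 assignments
value 1: 49 assignments
value 0: 51 assignments
So 36 of the 216 assignments meet the threshold.

36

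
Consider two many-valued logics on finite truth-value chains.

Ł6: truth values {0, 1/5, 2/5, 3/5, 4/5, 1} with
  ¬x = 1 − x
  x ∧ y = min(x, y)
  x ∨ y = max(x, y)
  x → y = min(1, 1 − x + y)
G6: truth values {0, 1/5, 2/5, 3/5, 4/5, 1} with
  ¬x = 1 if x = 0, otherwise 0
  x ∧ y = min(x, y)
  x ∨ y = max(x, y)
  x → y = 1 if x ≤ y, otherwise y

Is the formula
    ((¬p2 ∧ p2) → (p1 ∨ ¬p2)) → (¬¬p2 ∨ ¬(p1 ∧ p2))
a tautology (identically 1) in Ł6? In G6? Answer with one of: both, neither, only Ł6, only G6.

only G6

In Ł6: at p1 = 1/5, p2 = 1/5 the value is 4/5 — not a tautology.
In G6: every assignment gives 1 — tautology.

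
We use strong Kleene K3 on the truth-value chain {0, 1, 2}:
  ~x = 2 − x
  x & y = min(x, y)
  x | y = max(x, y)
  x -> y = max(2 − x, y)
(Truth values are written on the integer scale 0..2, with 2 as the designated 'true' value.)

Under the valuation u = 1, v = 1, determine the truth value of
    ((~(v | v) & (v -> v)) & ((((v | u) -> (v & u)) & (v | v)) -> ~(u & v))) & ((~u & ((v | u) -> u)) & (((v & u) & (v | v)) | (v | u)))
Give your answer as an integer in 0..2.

v | v = 1 | 1 = 1
~(v | v) = ~1 = 1
v -> v = 1 -> 1 = 1
~(v | v) & (v -> v) = 1 & 1 = 1
v | u = 1 | 1 = 1
v & u = 1 & 1 = 1
(v | u) -> (v & u) = 1 -> 1 = 1
v | v = 1 | 1 = 1
((v | u) -> (v & u)) & (v | v) = 1 & 1 = 1
u & v = 1 & 1 = 1
~(u & v) = ~1 = 1
(((v | u) -> (v & u)) & (v | v)) -> ~(u & v) = 1 -> 1 = 1
(~(v | v) & (v -> v)) & ((((v | u) -> (v & u)) & (v | v)) -> ~(u & v)) = 1 & 1 = 1
~u = ~1 = 1
v | u = 1 | 1 = 1
(v | u) -> u = 1 -> 1 = 1
~u & ((v | u) -> u) = 1 & 1 = 1
v & u = 1 & 1 = 1
v | v = 1 | 1 = 1
(v & u) & (v | v) = 1 & 1 = 1
v | u = 1 | 1 = 1
((v & u) & (v | v)) | (v | u) = 1 | 1 = 1
(~u & ((v | u) -> u)) & (((v & u) & (v | v)) | (v | u)) = 1 & 1 = 1
((~(v | v) & (v -> v)) & ((((v | u) -> (v & u)) & (v | v)) -> ~(u & v))) & ((~u & ((v | u) -> u)) & (((v & u) & (v | v)) | (v | u))) = 1 & 1 = 1

1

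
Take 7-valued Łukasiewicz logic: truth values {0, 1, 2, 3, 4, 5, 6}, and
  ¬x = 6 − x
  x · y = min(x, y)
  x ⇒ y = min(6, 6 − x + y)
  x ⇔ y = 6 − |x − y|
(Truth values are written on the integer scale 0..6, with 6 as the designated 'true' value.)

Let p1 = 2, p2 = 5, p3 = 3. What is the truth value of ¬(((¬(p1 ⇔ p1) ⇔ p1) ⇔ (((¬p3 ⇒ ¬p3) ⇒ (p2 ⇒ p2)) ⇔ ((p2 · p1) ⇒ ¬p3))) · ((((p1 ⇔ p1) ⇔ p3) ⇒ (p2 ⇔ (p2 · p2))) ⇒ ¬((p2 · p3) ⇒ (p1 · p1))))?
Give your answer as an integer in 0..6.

5

p1 ⇔ p1 = 2 ⇔ 2 = 6
¬(p1 ⇔ p1) = ¬6 = 0
¬(p1 ⇔ p1) ⇔ p1 = 0 ⇔ 2 = 4
¬p3 = ¬3 = 3
¬p3 = ¬3 = 3
¬p3 ⇒ ¬p3 = 3 ⇒ 3 = 6
p2 ⇒ p2 = 5 ⇒ 5 = 6
(¬p3 ⇒ ¬p3) ⇒ (p2 ⇒ p2) = 6 ⇒ 6 = 6
p2 · p1 = 5 · 2 = 2
¬p3 = ¬3 = 3
(p2 · p1) ⇒ ¬p3 = 2 ⇒ 3 = 6
((¬p3 ⇒ ¬p3) ⇒ (p2 ⇒ p2)) ⇔ ((p2 · p1) ⇒ ¬p3) = 6 ⇔ 6 = 6
(¬(p1 ⇔ p1) ⇔ p1) ⇔ (((¬p3 ⇒ ¬p3) ⇒ (p2 ⇒ p2)) ⇔ ((p2 · p1) ⇒ ¬p3)) = 4 ⇔ 6 = 4
p1 ⇔ p1 = 2 ⇔ 2 = 6
(p1 ⇔ p1) ⇔ p3 = 6 ⇔ 3 = 3
p2 · p2 = 5 · 5 = 5
p2 ⇔ (p2 · p2) = 5 ⇔ 5 = 6
((p1 ⇔ p1) ⇔ p3) ⇒ (p2 ⇔ (p2 · p2)) = 3 ⇒ 6 = 6
p2 · p3 = 5 · 3 = 3
p1 · p1 = 2 · 2 = 2
(p2 · p3) ⇒ (p1 · p1) = 3 ⇒ 2 = 5
¬((p2 · p3) ⇒ (p1 · p1)) = ¬5 = 1
(((p1 ⇔ p1) ⇔ p3) ⇒ (p2 ⇔ (p2 · p2))) ⇒ ¬((p2 · p3) ⇒ (p1 · p1)) = 6 ⇒ 1 = 1
((¬(p1 ⇔ p1) ⇔ p1) ⇔ (((¬p3 ⇒ ¬p3) ⇒ (p2 ⇒ p2)) ⇔ ((p2 · p1) ⇒ ¬p3))) · ((((p1 ⇔ p1) ⇔ p3) ⇒ (p2 ⇔ (p2 · p2))) ⇒ ¬((p2 · p3) ⇒ (p1 · p1))) = 4 · 1 = 1
¬(((¬(p1 ⇔ p1) ⇔ p1) ⇔ (((¬p3 ⇒ ¬p3) ⇒ (p2 ⇒ p2)) ⇔ ((p2 · p1) ⇒ ¬p3))) · ((((p1 ⇔ p1) ⇔ p3) ⇒ (p2 ⇔ (p2 · p2))) ⇒ ¬((p2 · p3) ⇒ (p1 · p1)))) = ¬1 = 5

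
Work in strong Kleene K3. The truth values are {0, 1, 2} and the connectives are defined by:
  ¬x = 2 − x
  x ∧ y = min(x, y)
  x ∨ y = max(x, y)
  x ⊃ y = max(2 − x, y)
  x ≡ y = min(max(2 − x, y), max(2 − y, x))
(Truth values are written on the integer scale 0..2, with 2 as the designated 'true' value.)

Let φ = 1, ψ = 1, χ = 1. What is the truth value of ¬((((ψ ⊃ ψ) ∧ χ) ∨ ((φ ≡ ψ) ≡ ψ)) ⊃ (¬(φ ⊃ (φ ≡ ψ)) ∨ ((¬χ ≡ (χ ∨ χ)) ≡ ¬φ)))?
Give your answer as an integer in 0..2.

1

ψ ⊃ ψ = 1 ⊃ 1 = 1
(ψ ⊃ ψ) ∧ χ = 1 ∧ 1 = 1
φ ≡ ψ = 1 ≡ 1 = 1
(φ ≡ ψ) ≡ ψ = 1 ≡ 1 = 1
((ψ ⊃ ψ) ∧ χ) ∨ ((φ ≡ ψ) ≡ ψ) = 1 ∨ 1 = 1
φ ≡ ψ = 1 ≡ 1 = 1
φ ⊃ (φ ≡ ψ) = 1 ⊃ 1 = 1
¬(φ ⊃ (φ ≡ ψ)) = ¬1 = 1
¬χ = ¬1 = 1
χ ∨ χ = 1 ∨ 1 = 1
¬χ ≡ (χ ∨ χ) = 1 ≡ 1 = 1
¬φ = ¬1 = 1
(¬χ ≡ (χ ∨ χ)) ≡ ¬φ = 1 ≡ 1 = 1
¬(φ ⊃ (φ ≡ ψ)) ∨ ((¬χ ≡ (χ ∨ χ)) ≡ ¬φ) = 1 ∨ 1 = 1
(((ψ ⊃ ψ) ∧ χ) ∨ ((φ ≡ ψ) ≡ ψ)) ⊃ (¬(φ ⊃ (φ ≡ ψ)) ∨ ((¬χ ≡ (χ ∨ χ)) ≡ ¬φ)) = 1 ⊃ 1 = 1
¬((((ψ ⊃ ψ) ∧ χ) ∨ ((φ ≡ ψ) ≡ ψ)) ⊃ (¬(φ ⊃ (φ ≡ ψ)) ∨ ((¬χ ≡ (χ ∨ χ)) ≡ ¬φ))) = ¬1 = 1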